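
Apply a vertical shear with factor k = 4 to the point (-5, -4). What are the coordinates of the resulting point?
(-5, -24)

Shear matrix for vertical shear with factor k = 4:
[[1, 0], [4, 1]]
Result: (-5, -4) → (-5, -24)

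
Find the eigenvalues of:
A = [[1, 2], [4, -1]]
λ = -3, 3

Solve det(A - λI) = 0. For a 2×2 matrix this is λ² - (trace)λ + det = 0.
trace(A) = 1 - 1 = 0.
det(A) = (1)*(-1) - (2)*(4) = -1 - 8 = -9.
Characteristic equation: λ² - (0)λ + (-9) = 0.
Discriminant: (0)² - 4*(-9) = 0 + 36 = 36.
Roots: λ = (0 ± √36) / 2 = -3, 3.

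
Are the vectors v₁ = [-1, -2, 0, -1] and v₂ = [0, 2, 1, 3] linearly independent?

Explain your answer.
Yes, linearly independent

Two vectors are linearly dependent iff one is a scalar multiple of the other.
No single scalar k satisfies v₂ = k·v₁ (the ratios of corresponding entries disagree), so v₁ and v₂ are linearly independent.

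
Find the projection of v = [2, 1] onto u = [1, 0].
[2, 0]

The projection of v onto u is proj_u(v) = ((v·u) / (u·u)) · u.
v·u = (2)*(1) + (1)*(0) = 2.
u·u = (1)*(1) + (0)*(0) = 1.
coefficient = 2 / 1 = 2.
proj_u(v) = 2 · [1, 0] = [2, 0].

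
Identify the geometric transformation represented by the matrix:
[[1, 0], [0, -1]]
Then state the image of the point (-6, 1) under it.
reflection across the x-axis; image of (-6, 1) is (-6, -1)

This is a symmetric orthogonal matrix with determinant -1, which characterizes a reflection in ℝ².
The matrix [[1, 0], [0, -1]] represents: reflection across the x-axis.
Applying it to (-6, 1): [1·-6 + 0·1, 0·-6 + -1·1] = (-6, -1).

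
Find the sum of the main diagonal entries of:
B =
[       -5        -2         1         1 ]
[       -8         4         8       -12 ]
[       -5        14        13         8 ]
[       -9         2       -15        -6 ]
tr(B) = -5 + 4 + 13 - 6 = 6

The trace of a square matrix is the sum of its diagonal entries.
Diagonal entries of B: B[0][0] = -5, B[1][1] = 4, B[2][2] = 13, B[3][3] = -6.
tr(B) = -5 + 4 + 13 - 6 = 6.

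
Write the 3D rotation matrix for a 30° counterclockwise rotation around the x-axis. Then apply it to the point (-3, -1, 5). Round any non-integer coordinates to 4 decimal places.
R = [[1, 0, 0], [0, √3/2, -1/2], [0, 1/2, √3/2]]; R·(-3, -1, 5) = (-3.0000, -3.3660, 3.8301)

Rotation matrix for 30° around x-axis:
cos(30°) = √3/2, sin(30°) = 1/2
R = [[1, 0, 0], [0, √3/2, -1/2], [0, 1/2, √3/2]]
Apply to (-3, -1, 5): R·[-3, -1, 5]ᵀ = (-3.0000, -3.3660, 3.8301)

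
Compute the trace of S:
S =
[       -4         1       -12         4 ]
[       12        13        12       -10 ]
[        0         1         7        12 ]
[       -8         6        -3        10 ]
tr(S) = -4 + 13 + 7 + 10 = 26

The trace of a square matrix is the sum of its diagonal entries.
Diagonal entries of S: S[0][0] = -4, S[1][1] = 13, S[2][2] = 7, S[3][3] = 10.
tr(S) = -4 + 13 + 7 + 10 = 26.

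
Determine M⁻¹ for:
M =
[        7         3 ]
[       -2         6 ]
det(M) = 48
M⁻¹ =
[      1/8     -1/16 ]
[     1/24      7/48 ]

For a 2×2 matrix M = [[a, b], [c, d]] with det(M) ≠ 0, M⁻¹ = (1/det(M)) * [[d, -b], [-c, a]].
det(M) = (7)*(6) - (3)*(-2) = 42 + 6 = 48.
M⁻¹ = (1/48) * [[6, -3], [2, 7]].
Dividing each entry by 48 and reducing:
M⁻¹ =
[      1/8     -1/16 ]
[     1/24      7/48 ]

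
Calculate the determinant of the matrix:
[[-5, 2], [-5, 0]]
10

For a 2×2 matrix [[a, b], [c, d]], det = ad - bc
det = (-5)(0) - (2)(-5) = 0 - -10 = 10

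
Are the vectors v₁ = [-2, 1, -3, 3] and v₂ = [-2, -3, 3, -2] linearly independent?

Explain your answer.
Yes, linearly independent

Two vectors are linearly dependent iff one is a scalar multiple of the other.
No single scalar k satisfies v₂ = k·v₁ (the ratios of corresponding entries disagree), so v₁ and v₂ are linearly independent.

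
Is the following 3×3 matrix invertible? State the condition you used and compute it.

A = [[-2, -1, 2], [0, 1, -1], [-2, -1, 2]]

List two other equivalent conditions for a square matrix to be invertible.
No, not invertible; det(A) = 0 (two rows are equal, so the rows are linearly dependent). Equivalent conditions (failing for this A): rank(A) < 3; Ax = 0 has non-trivial solutions; 0 is an eigenvalue; the columns are linearly dependent.

To check invertibility, compute det(A).
In this matrix, row 0 and the last row are identical, so one row is a scalar multiple of another and the rows are linearly dependent.
A matrix with linearly dependent rows has det = 0 and is not invertible.
Equivalent failed conditions:
- rank(A) < 3.
- Ax = 0 has non-trivial solutions.
- 0 is an eigenvalue.
- The columns are linearly dependent.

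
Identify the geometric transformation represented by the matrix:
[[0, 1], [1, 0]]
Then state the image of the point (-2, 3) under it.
reflection across the line y = x; image of (-2, 3) is (3, -2)

This is a symmetric orthogonal matrix with determinant -1, which characterizes a reflection in ℝ².
The matrix [[0, 1], [1, 0]] represents: reflection across the line y = x.
Applying it to (-2, 3): [0·-2 + 1·3, 1·-2 + 0·3] = (3, -2).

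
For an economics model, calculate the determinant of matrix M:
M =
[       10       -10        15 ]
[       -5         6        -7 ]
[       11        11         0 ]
det(M) = -275

Expand along row 0 (cofactor expansion): det(M) = a*(e*i - f*h) - b*(d*i - f*g) + c*(d*h - e*g), where the 3×3 is [[a, b, c], [d, e, f], [g, h, i]].
Minor M_00 = (6)*(0) - (-7)*(11) = 0 + 77 = 77.
Minor M_01 = (-5)*(0) - (-7)*(11) = 0 + 77 = 77.
Minor M_02 = (-5)*(11) - (6)*(11) = -55 - 66 = -121.
det(M) = (10)*(77) - (-10)*(77) + (15)*(-121) = 770 + 770 - 1815 = -275.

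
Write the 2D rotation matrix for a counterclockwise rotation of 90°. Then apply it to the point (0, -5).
R = [[0, -1], [1, 0]]; R·(0, -5) = (5, 0)

Rotation matrix formula: R(θ) = [[cos θ, -sin θ], [sin θ, cos θ]]
For θ = 90°:
cos(90°) = 0
sin(90°) = 1
R = [[0, -1], [1, 0]]
Apply to (0, -5): [0·0 + (-1)·-5, 1·0 + 0·-5] = (5, 0)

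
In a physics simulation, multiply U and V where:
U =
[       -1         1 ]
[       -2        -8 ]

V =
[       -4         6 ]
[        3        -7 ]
UV =
[        7       -13 ]
[      -16        44 ]

Matrix multiplication: (UV)[i][j] = sum over k of U[i][k] * V[k][j].
  (UV)[0][0] = (-1)*(-4) + (1)*(3) = 7
  (UV)[0][1] = (-1)*(6) + (1)*(-7) = -13
  (UV)[1][0] = (-2)*(-4) + (-8)*(3) = -16
  (UV)[1][1] = (-2)*(6) + (-8)*(-7) = 44
UV =
[        7       -13 ]
[      -16        44 ]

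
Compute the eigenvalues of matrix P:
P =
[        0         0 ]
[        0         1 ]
λ = 0, 1

Solve det(P - λI) = 0. For a 2×2 matrix the characteristic equation is λ² - (trace)λ + det = 0.
trace(P) = a + d = 0 + 1 = 1.
det(P) = a*d - b*c = (0)*(1) - (0)*(0) = 0 - 0 = 0.
Characteristic equation: λ² - (1)λ + (0) = 0.
Discriminant = (1)² - 4*(0) = 1 - 0 = 1.
λ = (1 ± √1) / 2 = (1 ± 1) / 2 = 0, 1.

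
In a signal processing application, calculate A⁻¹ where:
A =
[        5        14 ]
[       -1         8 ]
det(A) = 54
A⁻¹ =
[     4/27     -7/27 ]
[     1/54      5/54 ]

For a 2×2 matrix A = [[a, b], [c, d]] with det(A) ≠ 0, A⁻¹ = (1/det(A)) * [[d, -b], [-c, a]].
det(A) = (5)*(8) - (14)*(-1) = 40 + 14 = 54.
A⁻¹ = (1/54) * [[8, -14], [1, 5]].
Dividing each entry by 54 and reducing:
A⁻¹ =
[     4/27     -7/27 ]
[     1/54      5/54 ]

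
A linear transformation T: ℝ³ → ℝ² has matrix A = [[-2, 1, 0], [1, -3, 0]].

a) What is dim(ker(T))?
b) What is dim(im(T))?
dim(ker) = 1, dim(im) = 2

The two rows are not scalar multiples of one another (no single k satisfies row 2 = k × row 1), so they are linearly independent.
Thus rank(A) = 2.
dim(im(T)) = rank(A) = 2.
By the rank-nullity theorem applied to T: ℝ³ → ℝ², rank(A) + nullity(A) = 3 (the domain dimension), so dim(ker(T)) = 3 - 2 = 1.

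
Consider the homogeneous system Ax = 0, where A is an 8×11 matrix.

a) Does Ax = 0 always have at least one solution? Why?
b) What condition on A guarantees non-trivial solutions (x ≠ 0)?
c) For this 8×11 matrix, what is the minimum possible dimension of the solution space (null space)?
a) Yes, x = 0 is always a solution. b) When A has linearly dependent columns (rank < n). c) Minimum nullity = 3.

a) x = 0 satisfies A·0 = 0, so the zero vector is always a solution.
b) Non-trivial solutions exist iff the columns of A are linearly dependent, equivalently rank(A) < n (the number of columns).
c) By rank-nullity, rank(A) + nullity(A) = n = 11. Since A has only 8 rows, rank(A) ≤ 8, so nullity(A) ≥ 11 - 8 = 3.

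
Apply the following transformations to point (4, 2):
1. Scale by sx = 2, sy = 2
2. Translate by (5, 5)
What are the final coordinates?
(13, 9)

Step 1: Scale (4, 2) by (sx, sy) = (2, 2) → (8, 4)
Step 2: Translate by (5, 5) → (13, 9)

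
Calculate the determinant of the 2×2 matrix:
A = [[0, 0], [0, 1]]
0

For A = [[a, b], [c, d]], det(A) = a*d - b*c.
det(A) = (0)*(1) - (0)*(0) = 0 - 0 = 0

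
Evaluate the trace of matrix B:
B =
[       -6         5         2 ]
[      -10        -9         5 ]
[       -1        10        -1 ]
tr(B) = -6 - 9 - 1 = -16

The trace of a square matrix is the sum of its diagonal entries.
Diagonal entries of B: B[0][0] = -6, B[1][1] = -9, B[2][2] = -1.
tr(B) = -6 - 9 - 1 = -16.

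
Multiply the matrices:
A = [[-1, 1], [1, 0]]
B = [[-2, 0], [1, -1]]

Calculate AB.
[[3, -1], [-2, 0]]

Each entry (i,j) of AB = sum over k of A[i][k]*B[k][j].
(AB)[0][0] = (-1)*(-2) + (1)*(1) = 3
(AB)[0][1] = (-1)*(0) + (1)*(-1) = -1
(AB)[1][0] = (1)*(-2) + (0)*(1) = -2
(AB)[1][1] = (1)*(0) + (0)*(-1) = 0
AB = [[3, -1], [-2, 0]]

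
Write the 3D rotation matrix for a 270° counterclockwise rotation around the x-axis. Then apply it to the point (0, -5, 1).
R = [[1, 0, 0], [0, 0, 1], [0, -1, 0]]; R·(0, -5, 1) = (0, 1, 5)

Rotation matrix for 270° around x-axis:
cos(270°) = 0, sin(270°) = -1
R = [[1, 0, 0], [0, 0, 1], [0, -1, 0]]
Apply to (0, -5, 1): R·[0, -5, 1]ᵀ = (0, 1, 5)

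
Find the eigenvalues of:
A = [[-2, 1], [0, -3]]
λ = -3, -2

Solve det(A - λI) = 0. For a 2×2 matrix this is λ² - (trace)λ + det = 0.
trace(A) = -2 - 3 = -5.
det(A) = (-2)*(-3) - (1)*(0) = 6 - 0 = 6.
Characteristic equation: λ² - (-5)λ + (6) = 0.
Discriminant: (-5)² - 4*(6) = 25 - 24 = 1.
Roots: λ = (-5 ± √1) / 2 = -3, -2.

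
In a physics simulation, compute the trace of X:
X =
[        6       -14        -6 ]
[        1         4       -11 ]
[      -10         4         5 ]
tr(X) = 6 + 4 + 5 = 15

The trace of a square matrix is the sum of its diagonal entries.
Diagonal entries of X: X[0][0] = 6, X[1][1] = 4, X[2][2] = 5.
tr(X) = 6 + 4 + 5 = 15.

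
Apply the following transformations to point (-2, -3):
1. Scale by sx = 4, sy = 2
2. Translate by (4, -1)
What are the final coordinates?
(-4, -7)

Step 1: Scale (-2, -3) by (sx, sy) = (4, 2) → (-8, -6)
Step 2: Translate by (4, -1) → (-4, -7)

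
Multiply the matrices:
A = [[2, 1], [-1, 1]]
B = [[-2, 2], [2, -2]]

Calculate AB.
[[-2, 2], [4, -4]]

Each entry (i,j) of AB = sum over k of A[i][k]*B[k][j].
(AB)[0][0] = (2)*(-2) + (1)*(2) = -2
(AB)[0][1] = (2)*(2) + (1)*(-2) = 2
(AB)[1][0] = (-1)*(-2) + (1)*(2) = 4
(AB)[1][1] = (-1)*(2) + (1)*(-2) = -4
AB = [[-2, 2], [4, -4]]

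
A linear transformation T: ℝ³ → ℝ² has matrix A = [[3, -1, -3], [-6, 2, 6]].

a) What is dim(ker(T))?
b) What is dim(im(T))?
dim(ker) = 2, dim(im) = 1

Observe that row 2 = -2 × row 1 (so the rows are linearly dependent).
Thus rank(A) = 1 (only one linearly independent row).
dim(im(T)) = rank(A) = 1.
By the rank-nullity theorem applied to T: ℝ³ → ℝ², rank(A) + nullity(A) = 3 (the domain dimension), so dim(ker(T)) = 3 - 1 = 2.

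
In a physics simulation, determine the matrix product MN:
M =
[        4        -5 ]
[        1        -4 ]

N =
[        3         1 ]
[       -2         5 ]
MN =
[       22       -21 ]
[       11       -19 ]

Matrix multiplication: (MN)[i][j] = sum over k of M[i][k] * N[k][j].
  (MN)[0][0] = (4)*(3) + (-5)*(-2) = 22
  (MN)[0][1] = (4)*(1) + (-5)*(5) = -21
  (MN)[1][0] = (1)*(3) + (-4)*(-2) = 11
  (MN)[1][1] = (1)*(1) + (-4)*(5) = -19
MN =
[       22       -21 ]
[       11       -19 ]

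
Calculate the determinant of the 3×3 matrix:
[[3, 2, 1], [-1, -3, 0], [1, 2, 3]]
-20

Expansion along first row:
det = 3·det([[-3,0],[2,3]]) - 2·det([[-1,0],[1,3]]) + 1·det([[-1,-3],[1,2]])
    = 3·(-3·3 - 0·2) - 2·(-1·3 - 0·1) + 1·(-1·2 - -3·1)
    = 3·-9 - 2·-3 + 1·1
    = -27 + 6 + 1 = -20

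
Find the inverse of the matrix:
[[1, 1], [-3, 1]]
[[1/4, -1/4], [3/4, 1/4]]

For [[a,b],[c,d]], inverse = (1/det)·[[d,-b],[-c,a]]
det = 1·1 - 1·-3 = 4
Inverse = (1/4)·[[1, -1], [3, 1]]
        = [[1/4, -1/4], [3/4, 1/4]]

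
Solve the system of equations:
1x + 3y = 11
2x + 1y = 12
x = 5, y = 2

Use elimination (row reduction):
Equation 1: 1x + 3y = 11.
Equation 2: 2x + 1y = 12.
Multiply Eq1 by 2 and Eq2 by 1: 2x + 6y = 22;  2x + 1y = 12.
Subtract: (-5)y = -10, so y = 2.
Back-substitute into Eq1: 1x + 3*(2) = 11, so x = 5.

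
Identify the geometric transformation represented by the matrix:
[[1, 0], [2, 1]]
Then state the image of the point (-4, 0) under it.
vertical shear with factor 2; image of (-4, 0) is (-4, -8)

The matrix [[1, 0], [k, 1]] sends (x, y) to (x, 2x + y), leaving the x-coordinate fixed: a vertical shear.
The matrix [[1, 0], [2, 1]] represents: vertical shear with factor 2.
Applying it to (-4, 0): [1·-4 + 0·0, 2·-4 + 1·0] = (-4, -8).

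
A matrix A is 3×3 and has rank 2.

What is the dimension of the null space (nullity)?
1

The rank-nullity theorem for an m×n matrix states:
rank(A) + nullity(A) = n (the number of columns).
Here n = 3 and rank(A) = 2, so nullity(A) = 3 - 2 = 1.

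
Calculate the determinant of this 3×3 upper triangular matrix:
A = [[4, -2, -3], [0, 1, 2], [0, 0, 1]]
4

The determinant of a triangular matrix is the product of its diagonal entries (the off-diagonal entries above the diagonal do not affect it).
det(A) = (4) * (1) * (1) = 4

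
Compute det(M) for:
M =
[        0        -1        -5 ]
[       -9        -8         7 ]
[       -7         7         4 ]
det(M) = 608

Expand along row 0 (cofactor expansion): det(M) = a*(e*i - f*h) - b*(d*i - f*g) + c*(d*h - e*g), where the 3×3 is [[a, b, c], [d, e, f], [g, h, i]].
Minor M_00 = (-8)*(4) - (7)*(7) = -32 - 49 = -81.
Minor M_01 = (-9)*(4) - (7)*(-7) = -36 + 49 = 13.
Minor M_02 = (-9)*(7) - (-8)*(-7) = -63 - 56 = -119.
det(M) = (0)*(-81) - (-1)*(13) + (-5)*(-119) = 0 + 13 + 595 = 608.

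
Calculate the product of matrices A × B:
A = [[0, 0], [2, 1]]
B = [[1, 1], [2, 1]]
[[0, 0], [4, 3]]

Matrix multiplication:
C[0][0] = 0×1 + 0×2 = 0
C[0][1] = 0×1 + 0×1 = 0
C[1][0] = 2×1 + 1×2 = 4
C[1][1] = 2×1 + 1×1 = 3
Result: [[0, 0], [4, 3]]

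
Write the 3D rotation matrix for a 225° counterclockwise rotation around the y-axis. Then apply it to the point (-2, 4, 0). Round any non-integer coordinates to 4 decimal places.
R = [[-√2/2, 0, -√2/2], [0, 1, 0], [√2/2, 0, -√2/2]]; R·(-2, 4, 0) = (1.4142, 4.0000, -1.4142)

Rotation matrix for 225° around y-axis:
cos(225°) = -√2/2, sin(225°) = -√2/2
R = [[-√2/2, 0, -√2/2], [0, 1, 0], [√2/2, 0, -√2/2]]
Apply to (-2, 4, 0): R·[-2, 4, 0]ᵀ = (1.4142, 4.0000, -1.4142)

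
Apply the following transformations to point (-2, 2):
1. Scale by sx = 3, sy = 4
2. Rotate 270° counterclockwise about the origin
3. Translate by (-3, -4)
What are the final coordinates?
(5, 2)

Step 1: Scale → (-6, 8)
Step 2: Rotate 270° → (8, 6)
Step 3: Translate → (5, 2)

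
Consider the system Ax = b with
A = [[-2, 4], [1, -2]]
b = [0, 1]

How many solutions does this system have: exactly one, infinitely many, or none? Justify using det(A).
No solution

det(A) = (-2)*(-2) - (4)*(1) = 0, so A is singular.
The column space of A is span(column 1) = span([-2, 1]).
b = [0, 1] is not a scalar multiple of column 1, so b ∉ column space and the system is inconsistent — no solution.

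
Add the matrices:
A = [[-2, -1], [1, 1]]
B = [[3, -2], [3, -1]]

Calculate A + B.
[[1, -3], [4, 0]]

Add corresponding elements:
(-2)+(3)=1
(-1)+(-2)=-3
(1)+(3)=4
(1)+(-1)=0
A + B = [[1, -3], [4, 0]]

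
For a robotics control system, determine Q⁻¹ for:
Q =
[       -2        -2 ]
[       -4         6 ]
det(Q) = -20
Q⁻¹ =
[    -3/10     -1/10 ]
[     -1/5      1/10 ]

For a 2×2 matrix Q = [[a, b], [c, d]] with det(Q) ≠ 0, Q⁻¹ = (1/det(Q)) * [[d, -b], [-c, a]].
det(Q) = (-2)*(6) - (-2)*(-4) = -12 - 8 = -20.
Q⁻¹ = (1/-20) * [[6, 2], [4, -2]].
Dividing each entry by -20 and reducing:
Q⁻¹ =
[    -3/10     -1/10 ]
[     -1/5      1/10 ]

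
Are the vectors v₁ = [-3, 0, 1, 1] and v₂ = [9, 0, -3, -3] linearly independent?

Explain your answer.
No, linearly dependent (v₂ = -3·v₁)

Check whether there is a scalar k with v₂ = k·v₁.
Comparing components, k = -3 satisfies -3·[-3, 0, 1, 1] = [9, 0, -3, -3].
Since v₂ is a scalar multiple of v₁, the two vectors are linearly dependent.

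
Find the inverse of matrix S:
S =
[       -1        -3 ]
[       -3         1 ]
det(S) = -10
S⁻¹ =
[    -1/10     -3/10 ]
[    -3/10      1/10 ]

For a 2×2 matrix S = [[a, b], [c, d]] with det(S) ≠ 0, S⁻¹ = (1/det(S)) * [[d, -b], [-c, a]].
det(S) = (-1)*(1) - (-3)*(-3) = -1 - 9 = -10.
S⁻¹ = (1/-10) * [[1, 3], [3, -1]].
Dividing each entry by -10 and reducing:
S⁻¹ =
[    -1/10     -3/10 ]
[    -3/10      1/10 ]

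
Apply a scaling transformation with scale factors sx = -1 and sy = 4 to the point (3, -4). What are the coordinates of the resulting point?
(-3, -16)

Scaling matrix:
[[-1, 0], [0, 4]]
Result: (3 × -1, -4 × 4) = (-3, -16)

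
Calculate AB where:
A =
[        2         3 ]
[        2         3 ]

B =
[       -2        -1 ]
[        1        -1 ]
AB =
[       -1        -5 ]
[       -1        -5 ]

Matrix multiplication: (AB)[i][j] = sum over k of A[i][k] * B[k][j].
  (AB)[0][0] = (2)*(-2) + (3)*(1) = -1
  (AB)[0][1] = (2)*(-1) + (3)*(-1) = -5
  (AB)[1][0] = (2)*(-2) + (3)*(1) = -1
  (AB)[1][1] = (2)*(-1) + (3)*(-1) = -5
AB =
[       -1        -5 ]
[       -1        -5 ]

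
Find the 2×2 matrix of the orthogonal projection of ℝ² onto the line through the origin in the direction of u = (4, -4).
[[1/2, -1/2], [-1/2, 1/2]]

The orthogonal projection onto the line spanned by a nonzero vector u = (a, b) has matrix P = (u uᵀ) / (uᵀ u) = (1/(a² + b²)) · [[a², ab], [ab, b²]].
Here u = (4, -4), so a² + b² = 16 + 16 = 32.
P = (1/32) · [[16, -16], [-16, 16]] = [[1/2, -1/2], [-1/2, 1/2]].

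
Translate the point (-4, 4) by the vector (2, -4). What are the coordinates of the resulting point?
(-2, 0)

Translation by (2, -4):
x' = -4 + 2 = -2
y' = 4 + -4 = 0
Homogeneous matrix: [[1, 0, 2], [0, 1, -4], [0, 0, 1]]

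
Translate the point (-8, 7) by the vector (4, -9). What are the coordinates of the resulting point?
(-4, -2)

Translation by (4, -9):
x' = -8 + 4 = -4
y' = 7 + -9 = -2
Homogeneous matrix: [[1, 0, 4], [0, 1, -9], [0, 0, 1]]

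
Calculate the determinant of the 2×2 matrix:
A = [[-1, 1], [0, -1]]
1

For A = [[a, b], [c, d]], det(A) = a*d - b*c.
det(A) = (-1)*(-1) - (1)*(0) = 1 - 0 = 1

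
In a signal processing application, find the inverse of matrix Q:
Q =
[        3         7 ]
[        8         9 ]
det(Q) = -29
Q⁻¹ =
[    -9/29      7/29 ]
[     8/29     -3/29 ]

For a 2×2 matrix Q = [[a, b], [c, d]] with det(Q) ≠ 0, Q⁻¹ = (1/det(Q)) * [[d, -b], [-c, a]].
det(Q) = (3)*(9) - (7)*(8) = 27 - 56 = -29.
Q⁻¹ = (1/-29) * [[9, -7], [-8, 3]].
Dividing each entry by -29 and reducing:
Q⁻¹ =
[    -9/29      7/29 ]
[     8/29     -3/29 ]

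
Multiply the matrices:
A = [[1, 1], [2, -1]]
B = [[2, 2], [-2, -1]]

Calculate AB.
[[0, 1], [6, 5]]

Each entry (i,j) of AB = sum over k of A[i][k]*B[k][j].
(AB)[0][0] = (1)*(2) + (1)*(-2) = 0
(AB)[0][1] = (1)*(2) + (1)*(-1) = 1
(AB)[1][0] = (2)*(2) + (-1)*(-2) = 6
(AB)[1][1] = (2)*(2) + (-1)*(-1) = 5
AB = [[0, 1], [6, 5]]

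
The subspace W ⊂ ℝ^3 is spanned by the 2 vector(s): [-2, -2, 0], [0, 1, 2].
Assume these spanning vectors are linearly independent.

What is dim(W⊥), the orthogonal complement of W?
dim(W⊥) = 1

For any subspace W of ℝ^n, dim(W) + dim(W⊥) = n (the whole-space dimension).
Here the given 2 vectors are linearly independent, so dim(W) = 2.
Thus dim(W⊥) = n - dim(W) = 3 - 2 = 1.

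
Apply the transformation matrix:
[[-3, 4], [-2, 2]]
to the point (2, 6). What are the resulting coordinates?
(18, 8)

Matrix multiplication:
[[-3, 4], [-2, 2]] × [2, 6]ᵀ
= [-3×2 + 4×6, -2×2 + 2×6]ᵀ
= [18.0000, 8.0000]ᵀ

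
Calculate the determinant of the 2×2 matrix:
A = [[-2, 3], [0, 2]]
-4

For A = [[a, b], [c, d]], det(A) = a*d - b*c.
det(A) = (-2)*(2) - (3)*(0) = -4 - 0 = -4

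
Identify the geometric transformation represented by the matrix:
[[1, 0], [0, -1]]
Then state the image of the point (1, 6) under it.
reflection across the x-axis; image of (1, 6) is (1, -6)

This is a symmetric orthogonal matrix with determinant -1, which characterizes a reflection in ℝ².
The matrix [[1, 0], [0, -1]] represents: reflection across the x-axis.
Applying it to (1, 6): [1·1 + 0·6, 0·1 + -1·6] = (1, -6).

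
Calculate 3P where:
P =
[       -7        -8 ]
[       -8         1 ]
3P =
[      -21       -24 ]
[      -24         3 ]

Scalar multiplication is elementwise: (3P)[i][j] = 3 * P[i][j].
  (3P)[0][0] = 3 * (-7) = -21
  (3P)[0][1] = 3 * (-8) = -24
  (3P)[1][0] = 3 * (-8) = -24
  (3P)[1][1] = 3 * (1) = 3
3P =
[      -21       -24 ]
[      -24         3 ]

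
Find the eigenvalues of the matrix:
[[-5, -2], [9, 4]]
λ = -2 and λ = 1

Characteristic equation: det(A - λI) = 0
λ² - (trace)λ + (det) = 0
λ² - (-1)λ + (-2) = 0
λ² + 1λ - 2 = 0
Solving: λ = -2, 1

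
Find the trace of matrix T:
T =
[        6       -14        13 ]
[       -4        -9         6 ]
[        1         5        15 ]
tr(T) = 6 - 9 + 15 = 12

The trace of a square matrix is the sum of its diagonal entries.
Diagonal entries of T: T[0][0] = 6, T[1][1] = -9, T[2][2] = 15.
tr(T) = 6 - 9 + 15 = 12.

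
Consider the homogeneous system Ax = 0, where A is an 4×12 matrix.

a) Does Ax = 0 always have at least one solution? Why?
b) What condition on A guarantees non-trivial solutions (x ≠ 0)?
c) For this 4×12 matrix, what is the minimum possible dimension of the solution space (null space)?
a) Yes, x = 0 is always a solution. b) When A has linearly dependent columns (rank < n). c) Minimum nullity = 8.

a) x = 0 satisfies A·0 = 0, so the zero vector is always a solution.
b) Non-trivial solutions exist iff the columns of A are linearly dependent, equivalently rank(A) < n (the number of columns).
c) By rank-nullity, rank(A) + nullity(A) = n = 12. Since A has only 4 rows, rank(A) ≤ 4, so nullity(A) ≥ 12 - 4 = 8.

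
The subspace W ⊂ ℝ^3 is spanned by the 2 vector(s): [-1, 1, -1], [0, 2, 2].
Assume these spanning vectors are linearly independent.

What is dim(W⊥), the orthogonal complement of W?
dim(W⊥) = 1

For any subspace W of ℝ^n, dim(W) + dim(W⊥) = n (the whole-space dimension).
Here the given 2 vectors are linearly independent, so dim(W) = 2.
Thus dim(W⊥) = n - dim(W) = 3 - 2 = 1.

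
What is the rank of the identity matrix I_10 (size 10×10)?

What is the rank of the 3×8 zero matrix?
rank(I_10) = 10, rank(0) = 0

The identity I_10 has 10 columns that are the standard basis vectors e_1, …, e_10. These are linearly independent, so all 10 columns are pivots and rank(I_10) = 10.
The 3×8 zero matrix has every entry zero, so every row is the zero row and there are no pivots; rank(0) = 0.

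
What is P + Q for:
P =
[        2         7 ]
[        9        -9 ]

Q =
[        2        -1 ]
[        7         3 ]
P + Q =
[        4         6 ]
[       16        -6 ]

Matrix addition is elementwise: (P+Q)[i][j] = P[i][j] + Q[i][j].
  (P+Q)[0][0] = (2) + (2) = 4
  (P+Q)[0][1] = (7) + (-1) = 6
  (P+Q)[1][0] = (9) + (7) = 16
  (P+Q)[1][1] = (-9) + (3) = -6
P + Q =
[        4         6 ]
[       16        -6 ]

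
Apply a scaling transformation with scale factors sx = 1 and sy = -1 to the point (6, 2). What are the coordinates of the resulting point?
(6, -2)

Scaling matrix:
[[1, 0], [0, -1]]
Result: (6 × 1, 2 × -1) = (6, -2)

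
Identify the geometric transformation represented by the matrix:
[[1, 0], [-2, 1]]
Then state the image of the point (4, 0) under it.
vertical shear with factor -2; image of (4, 0) is (4, -8)

The matrix [[1, 0], [k, 1]] sends (x, y) to (x, -2x + y), leaving the x-coordinate fixed: a vertical shear.
The matrix [[1, 0], [-2, 1]] represents: vertical shear with factor -2.
Applying it to (4, 0): [1·4 + 0·0, -2·4 + 1·0] = (4, -8).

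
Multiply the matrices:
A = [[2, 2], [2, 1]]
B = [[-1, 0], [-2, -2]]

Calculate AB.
[[-6, -4], [-4, -2]]

Each entry (i,j) of AB = sum over k of A[i][k]*B[k][j].
(AB)[0][0] = (2)*(-1) + (2)*(-2) = -6
(AB)[0][1] = (2)*(0) + (2)*(-2) = -4
(AB)[1][0] = (2)*(-1) + (1)*(-2) = -4
(AB)[1][1] = (2)*(0) + (1)*(-2) = -2
AB = [[-6, -4], [-4, -2]]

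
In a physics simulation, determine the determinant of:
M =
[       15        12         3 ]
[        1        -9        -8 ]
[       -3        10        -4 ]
det(M) = 2025

Expand along row 0 (cofactor expansion): det(M) = a*(e*i - f*h) - b*(d*i - f*g) + c*(d*h - e*g), where the 3×3 is [[a, b, c], [d, e, f], [g, h, i]].
Minor M_00 = (-9)*(-4) - (-8)*(10) = 36 + 80 = 116.
Minor M_01 = (1)*(-4) - (-8)*(-3) = -4 - 24 = -28.
Minor M_02 = (1)*(10) - (-9)*(-3) = 10 - 27 = -17.
det(M) = (15)*(116) - (12)*(-28) + (3)*(-17) = 1740 + 336 - 51 = 2025.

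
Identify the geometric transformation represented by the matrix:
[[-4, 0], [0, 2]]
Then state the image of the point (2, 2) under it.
non-uniform scaling by (-4, 2); image of (2, 2) is (-8, 4)

This is diagonal with distinct entries, so it scales the x-axis by -4 and the y-axis by 2.
The matrix [[-4, 0], [0, 2]] represents: non-uniform scaling by (-4, 2).
Applying it to (2, 2): [-4·2 + 0·2, 0·2 + 2·2] = (-8, 4).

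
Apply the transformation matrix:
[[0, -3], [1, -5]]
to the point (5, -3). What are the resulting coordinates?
(9, 20)

Matrix multiplication:
[[0, -3], [1, -5]] × [5, -3]ᵀ
= [0×5 + -3×-3, 1×5 + -5×-3]ᵀ
= [9.0000, 20.0000]ᵀ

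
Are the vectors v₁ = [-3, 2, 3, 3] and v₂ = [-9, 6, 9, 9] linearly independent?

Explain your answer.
No, linearly dependent (v₂ = 3·v₁)

Check whether there is a scalar k with v₂ = k·v₁.
Comparing components, k = 3 satisfies 3·[-3, 2, 3, 3] = [-9, 6, 9, 9].
Since v₂ is a scalar multiple of v₁, the two vectors are linearly dependent.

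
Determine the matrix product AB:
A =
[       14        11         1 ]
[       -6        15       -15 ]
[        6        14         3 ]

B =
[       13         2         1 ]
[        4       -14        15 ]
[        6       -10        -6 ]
AB =
[      232      -136       173 ]
[     -108       -72       309 ]
[      152      -214       198 ]

Matrix multiplication: (AB)[i][j] = sum over k of A[i][k] * B[k][j].
  (AB)[0][0] = (14)*(13) + (11)*(4) + (1)*(6) = 232
  (AB)[0][1] = (14)*(2) + (11)*(-14) + (1)*(-10) = -136
  (AB)[0][2] = (14)*(1) + (11)*(15) + (1)*(-6) = 173
  (AB)[1][0] = (-6)*(13) + (15)*(4) + (-15)*(6) = -108
  (AB)[1][1] = (-6)*(2) + (15)*(-14) + (-15)*(-10) = -72
  (AB)[1][2] = (-6)*(1) + (15)*(15) + (-15)*(-6) = 309
  (AB)[2][0] = (6)*(13) + (14)*(4) + (3)*(6) = 152
  (AB)[2][1] = (6)*(2) + (14)*(-14) + (3)*(-10) = -214
  (AB)[2][2] = (6)*(1) + (14)*(15) + (3)*(-6) = 198
AB =
[      232      -136       173 ]
[     -108       -72       309 ]
[      152      -214       198 ]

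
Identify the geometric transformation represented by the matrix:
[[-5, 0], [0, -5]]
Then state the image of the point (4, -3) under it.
uniform scaling by factor -5; image of (4, -3) is (-20, 15)

This is a diagonal matrix with equal entries -5, so it scales both axes by the same factor -5.
The matrix [[-5, 0], [0, -5]] represents: uniform scaling by factor -5.
Applying it to (4, -3): [-5·4 + 0·-3, 0·4 + -5·-3] = (-20, 15).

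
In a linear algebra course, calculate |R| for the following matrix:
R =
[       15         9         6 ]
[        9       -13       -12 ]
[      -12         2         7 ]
det(R) = -1104

Expand along row 0 (cofactor expansion): det(R) = a*(e*i - f*h) - b*(d*i - f*g) + c*(d*h - e*g), where the 3×3 is [[a, b, c], [d, e, f], [g, h, i]].
Minor M_00 = (-13)*(7) - (-12)*(2) = -91 + 24 = -67.
Minor M_01 = (9)*(7) - (-12)*(-12) = 63 - 144 = -81.
Minor M_02 = (9)*(2) - (-13)*(-12) = 18 - 156 = -138.
det(R) = (15)*(-67) - (9)*(-81) + (6)*(-138) = -1005 + 729 - 828 = -1104.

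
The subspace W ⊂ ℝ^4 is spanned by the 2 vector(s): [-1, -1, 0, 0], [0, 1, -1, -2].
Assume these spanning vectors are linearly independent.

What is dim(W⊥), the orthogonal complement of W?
dim(W⊥) = 2

For any subspace W of ℝ^n, dim(W) + dim(W⊥) = n (the whole-space dimension).
Here the given 2 vectors are linearly independent, so dim(W) = 2.
Thus dim(W⊥) = n - dim(W) = 4 - 2 = 2.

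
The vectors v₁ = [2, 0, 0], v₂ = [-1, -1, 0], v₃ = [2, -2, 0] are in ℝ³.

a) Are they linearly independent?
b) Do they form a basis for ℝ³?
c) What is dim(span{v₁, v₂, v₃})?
Not independent, not a basis, dim(span) = 2

Check whether v₃ can be written as a linear combination of v₁ and v₂.
v₃ = (2)·v₁ + (2)·v₂ = [2, -2, 0], so the three vectors are linearly dependent.
Thus they do not form a basis for ℝ³, and dim(span{v₁, v₂, v₃}) = 2 (spanned by v₁ and v₂).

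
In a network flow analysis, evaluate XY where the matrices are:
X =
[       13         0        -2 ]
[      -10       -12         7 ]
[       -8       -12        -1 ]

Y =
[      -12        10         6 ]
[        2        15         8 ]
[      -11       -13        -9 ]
XY =
[     -134       156        96 ]
[       19      -371      -219 ]
[       83      -247      -135 ]

Matrix multiplication: (XY)[i][j] = sum over k of X[i][k] * Y[k][j].
  (XY)[0][0] = (13)*(-12) + (0)*(2) + (-2)*(-11) = -134
  (XY)[0][1] = (13)*(10) + (0)*(15) + (-2)*(-13) = 156
  (XY)[0][2] = (13)*(6) + (0)*(8) + (-2)*(-9) = 96
  (XY)[1][0] = (-10)*(-12) + (-12)*(2) + (7)*(-11) = 19
  (XY)[1][1] = (-10)*(10) + (-12)*(15) + (7)*(-13) = -371
  (XY)[1][2] = (-10)*(6) + (-12)*(8) + (7)*(-9) = -219
  (XY)[2][0] = (-8)*(-12) + (-12)*(2) + (-1)*(-11) = 83
  (XY)[2][1] = (-8)*(10) + (-12)*(15) + (-1)*(-13) = -247
  (XY)[2][2] = (-8)*(6) + (-12)*(8) + (-1)*(-9) = -135
XY =
[     -134       156        96 ]
[       19      -371      -219 ]
[       83      -247      -135 ]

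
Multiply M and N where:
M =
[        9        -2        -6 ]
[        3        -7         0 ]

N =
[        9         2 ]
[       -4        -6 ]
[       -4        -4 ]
MN =
[      113        54 ]
[       55        48 ]

Matrix multiplication: (MN)[i][j] = sum over k of M[i][k] * N[k][j].
  (MN)[0][0] = (9)*(9) + (-2)*(-4) + (-6)*(-4) = 113
  (MN)[0][1] = (9)*(2) + (-2)*(-6) + (-6)*(-4) = 54
  (MN)[1][0] = (3)*(9) + (-7)*(-4) + (0)*(-4) = 55
  (MN)[1][1] = (3)*(2) + (-7)*(-6) + (0)*(-4) = 48
MN =
[      113        54 ]
[       55        48 ]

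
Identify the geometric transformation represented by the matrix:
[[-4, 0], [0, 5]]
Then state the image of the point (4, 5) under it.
non-uniform scaling by (-4, 5); image of (4, 5) is (-16, 25)

This is diagonal with distinct entries, so it scales the x-axis by -4 and the y-axis by 5.
The matrix [[-4, 0], [0, 5]] represents: non-uniform scaling by (-4, 5).
Applying it to (4, 5): [-4·4 + 0·5, 0·4 + 5·5] = (-16, 25).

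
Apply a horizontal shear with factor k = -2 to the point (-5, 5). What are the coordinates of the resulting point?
(-15, 5)

Shear matrix for horizontal shear with factor k = -2:
[[1, -2], [0, 1]]
Result: (-5, 5) → (-15, 5)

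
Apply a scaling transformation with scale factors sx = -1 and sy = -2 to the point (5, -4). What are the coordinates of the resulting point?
(-5, 8)

Scaling matrix:
[[-1, 0], [0, -2]]
Result: (5 × -1, -4 × -2) = (-5, 8)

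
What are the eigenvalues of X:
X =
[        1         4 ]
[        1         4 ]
λ = 0, 5

Solve det(X - λI) = 0. For a 2×2 matrix the characteristic equation is λ² - (trace)λ + det = 0.
trace(X) = a + d = 1 + 4 = 5.
det(X) = a*d - b*c = (1)*(4) - (4)*(1) = 4 - 4 = 0.
Characteristic equation: λ² - (5)λ + (0) = 0.
Discriminant = (5)² - 4*(0) = 25 - 0 = 25.
λ = (5 ± √25) / 2 = (5 ± 5) / 2 = 0, 5.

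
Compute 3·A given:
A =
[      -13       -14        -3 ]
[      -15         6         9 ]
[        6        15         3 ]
3A =
[      -39       -42        -9 ]
[      -45        18        27 ]
[       18        45         9 ]

Scalar multiplication is elementwise: (3A)[i][j] = 3 * A[i][j].
  (3A)[0][0] = 3 * (-13) = -39
  (3A)[0][1] = 3 * (-14) = -42
  (3A)[0][2] = 3 * (-3) = -9
  (3A)[1][0] = 3 * (-15) = -45
  (3A)[1][1] = 3 * (6) = 18
  (3A)[1][2] = 3 * (9) = 27
  (3A)[2][0] = 3 * (6) = 18
  (3A)[2][1] = 3 * (15) = 45
  (3A)[2][2] = 3 * (3) = 9
3A =
[      -39       -42        -9 ]
[      -45        18        27 ]
[       18        45         9 ]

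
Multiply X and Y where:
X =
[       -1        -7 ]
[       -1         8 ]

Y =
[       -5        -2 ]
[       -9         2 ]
XY =
[       68       -12 ]
[      -67        18 ]

Matrix multiplication: (XY)[i][j] = sum over k of X[i][k] * Y[k][j].
  (XY)[0][0] = (-1)*(-5) + (-7)*(-9) = 68
  (XY)[0][1] = (-1)*(-2) + (-7)*(2) = -12
  (XY)[1][0] = (-1)*(-5) + (8)*(-9) = -67
  (XY)[1][1] = (-1)*(-2) + (8)*(2) = 18
XY =
[       68       -12 ]
[      -67        18 ]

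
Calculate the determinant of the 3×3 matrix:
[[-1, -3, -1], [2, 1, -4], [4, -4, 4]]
96

Expansion along first row:
det = -1·det([[1,-4],[-4,4]]) - -3·det([[2,-4],[4,4]]) + -1·det([[2,1],[4,-4]])
    = -1·(1·4 - -4·-4) - -3·(2·4 - -4·4) + -1·(2·-4 - 1·4)
    = -1·-12 - -3·24 + -1·-12
    = 12 + 72 + 12 = 96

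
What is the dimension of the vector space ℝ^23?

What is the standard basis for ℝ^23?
Dimension = 23; standard basis = {e_1, e_2, e_3, …, e_23}

ℝ^23 is the space of 23-tuples of real numbers; its dimension is 23.
The standard basis consists of 23 vectors: e_1, e_2, e_3, …, e_23, where e_i is the vector with 1 in position i and 0 elsewhere.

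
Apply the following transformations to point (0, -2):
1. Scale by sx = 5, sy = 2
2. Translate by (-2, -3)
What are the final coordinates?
(-2, -7)

Step 1: Scale (0, -2) by (sx, sy) = (5, 2) → (0, -4)
Step 2: Translate by (-2, -3) → (-2, -7)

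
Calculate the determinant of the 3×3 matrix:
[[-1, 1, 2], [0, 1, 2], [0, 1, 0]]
2

Expansion along first row:
det = -1·det([[1,2],[1,0]]) - 1·det([[0,2],[0,0]]) + 2·det([[0,1],[0,1]])
    = -1·(1·0 - 2·1) - 1·(0·0 - 2·0) + 2·(0·1 - 1·0)
    = -1·-2 - 1·0 + 2·0
    = 2 + 0 + 0 = 2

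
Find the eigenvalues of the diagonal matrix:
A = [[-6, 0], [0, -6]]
λ₁ = -6, λ₂ = -6

The characteristic polynomial of A is det(A - λI) = (-6 - λ)(-6 - λ) = 0.
The roots are λ = -6 and λ = -6, so the eigenvalues are the diagonal entries.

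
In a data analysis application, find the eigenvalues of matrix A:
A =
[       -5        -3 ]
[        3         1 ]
λ = -2, -2

Solve det(A - λI) = 0. For a 2×2 matrix the characteristic equation is λ² - (trace)λ + det = 0.
trace(A) = a + d = -5 + 1 = -4.
det(A) = a*d - b*c = (-5)*(1) - (-3)*(3) = -5 + 9 = 4.
Characteristic equation: λ² - (-4)λ + (4) = 0.
Discriminant = (-4)² - 4*(4) = 16 - 16 = 0.
λ = (-4 ± √0) / 2 = (-4 ± 0) / 2 = -2, -2.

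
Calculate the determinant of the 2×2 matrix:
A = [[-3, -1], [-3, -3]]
6

For A = [[a, b], [c, d]], det(A) = a*d - b*c.
det(A) = (-3)*(-3) - (-1)*(-3) = 9 - 3 = 6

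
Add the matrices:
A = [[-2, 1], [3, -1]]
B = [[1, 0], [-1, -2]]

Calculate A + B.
[[-1, 1], [2, -3]]

Add corresponding elements:
(-2)+(1)=-1
(1)+(0)=1
(3)+(-1)=2
(-1)+(-2)=-3
A + B = [[-1, 1], [2, -3]]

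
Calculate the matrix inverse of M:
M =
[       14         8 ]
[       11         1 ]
det(M) = -74
M⁻¹ =
[    -1/74      4/37 ]
[    11/74     -7/37 ]

For a 2×2 matrix M = [[a, b], [c, d]] with det(M) ≠ 0, M⁻¹ = (1/det(M)) * [[d, -b], [-c, a]].
det(M) = (14)*(1) - (8)*(11) = 14 - 88 = -74.
M⁻¹ = (1/-74) * [[1, -8], [-11, 14]].
Dividing each entry by -74 and reducing:
M⁻¹ =
[    -1/74      4/37 ]
[    11/74     -7/37 ]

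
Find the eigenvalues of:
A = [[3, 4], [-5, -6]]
λ = -2, -1

Solve det(A - λI) = 0. For a 2×2 matrix this is λ² - (trace)λ + det = 0.
trace(A) = 3 - 6 = -3.
det(A) = (3)*(-6) - (4)*(-5) = -18 + 20 = 2.
Characteristic equation: λ² - (-3)λ + (2) = 0.
Discriminant: (-3)² - 4*(2) = 9 - 8 = 1.
Roots: λ = (-3 ± √1) / 2 = -2, -1.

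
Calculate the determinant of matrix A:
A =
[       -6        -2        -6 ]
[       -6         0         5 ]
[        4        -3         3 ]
det(A) = -274

Expand along row 0 (cofactor expansion): det(A) = a*(e*i - f*h) - b*(d*i - f*g) + c*(d*h - e*g), where the 3×3 is [[a, b, c], [d, e, f], [g, h, i]].
Minor M_00 = (0)*(3) - (5)*(-3) = 0 + 15 = 15.
Minor M_01 = (-6)*(3) - (5)*(4) = -18 - 20 = -38.
Minor M_02 = (-6)*(-3) - (0)*(4) = 18 - 0 = 18.
det(A) = (-6)*(15) - (-2)*(-38) + (-6)*(18) = -90 - 76 - 108 = -274.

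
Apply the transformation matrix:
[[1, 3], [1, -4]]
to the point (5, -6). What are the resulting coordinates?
(-13, 29)

Matrix multiplication:
[[1, 3], [1, -4]] × [5, -6]ᵀ
= [1×5 + 3×-6, 1×5 + -4×-6]ᵀ
= [-13.0000, 29.0000]ᵀ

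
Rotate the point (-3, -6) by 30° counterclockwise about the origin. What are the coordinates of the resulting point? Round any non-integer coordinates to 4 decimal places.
(0.4019, -6.6962)

Rotation matrix R(θ) = [[cos θ, -sin θ], [sin θ, cos θ]]; for θ = 30°:
R = [[√3/2, -1/2], [1/2, √3/2]]
Result: R × [-3, -6]ᵀ = [√3/2·-3 + (-1/2)·-6, 1/2·-3 + (√3/2)·-6]ᵀ = (0.4019, -6.6962)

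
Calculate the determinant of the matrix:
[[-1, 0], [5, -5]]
5

For a 2×2 matrix [[a, b], [c, d]], det = ad - bc
det = (-1)(-5) - (0)(5) = 5 - 0 = 5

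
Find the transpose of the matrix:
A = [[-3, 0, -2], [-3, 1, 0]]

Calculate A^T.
[[-3, -3], [0, 1], [-2, 0]]

The transpose sends entry (i,j) to (j,i); rows become columns.
Row 0 of A: [-3, 0, -2] -> column 0 of A^T.
Row 1 of A: [-3, 1, 0] -> column 1 of A^T.
A^T = [[-3, -3], [0, 1], [-2, 0]]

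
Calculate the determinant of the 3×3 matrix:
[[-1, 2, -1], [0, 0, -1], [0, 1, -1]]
-1

Expansion along first row:
det = -1·det([[0,-1],[1,-1]]) - 2·det([[0,-1],[0,-1]]) + -1·det([[0,0],[0,1]])
    = -1·(0·-1 - -1·1) - 2·(0·-1 - -1·0) + -1·(0·1 - 0·0)
    = -1·1 - 2·0 + -1·0
    = -1 + 0 + 0 = -1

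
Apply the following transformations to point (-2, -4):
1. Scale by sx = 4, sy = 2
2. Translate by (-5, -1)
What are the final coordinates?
(-13, -9)

Step 1: Scale (-2, -4) by (sx, sy) = (4, 2) → (-8, -8)
Step 2: Translate by (-5, -1) → (-13, -9)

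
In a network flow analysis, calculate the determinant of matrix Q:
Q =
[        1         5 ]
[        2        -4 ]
det(Q) = -14

For a 2×2 matrix [[a, b], [c, d]], det = a*d - b*c.
det(Q) = (1)*(-4) - (5)*(2) = -4 - 10 = -14.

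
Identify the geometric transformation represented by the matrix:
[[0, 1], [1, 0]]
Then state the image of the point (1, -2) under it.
reflection across the line y = x; image of (1, -2) is (-2, 1)

This is a symmetric orthogonal matrix with determinant -1, which characterizes a reflection in ℝ².
The matrix [[0, 1], [1, 0]] represents: reflection across the line y = x.
Applying it to (1, -2): [0·1 + 1·-2, 1·1 + 0·-2] = (-2, 1).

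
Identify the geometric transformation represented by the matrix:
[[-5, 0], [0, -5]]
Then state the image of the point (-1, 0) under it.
uniform scaling by factor -5; image of (-1, 0) is (5, 0)

This is a diagonal matrix with equal entries -5, so it scales both axes by the same factor -5.
The matrix [[-5, 0], [0, -5]] represents: uniform scaling by factor -5.
Applying it to (-1, 0): [-5·-1 + 0·0, 0·-1 + -5·0] = (5, 0).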